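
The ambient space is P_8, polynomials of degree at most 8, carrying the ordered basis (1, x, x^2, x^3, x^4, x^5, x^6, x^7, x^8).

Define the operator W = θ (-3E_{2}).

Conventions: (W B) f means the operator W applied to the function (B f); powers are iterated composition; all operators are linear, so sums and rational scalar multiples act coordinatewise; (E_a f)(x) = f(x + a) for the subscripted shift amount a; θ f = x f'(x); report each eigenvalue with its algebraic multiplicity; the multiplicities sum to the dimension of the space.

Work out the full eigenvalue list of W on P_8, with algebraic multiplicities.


λ = -24 (multiplicity 1), λ = -21 (multiplicity 1), λ = -18 (multiplicity 1), λ = -15 (multiplicity 1), λ = -12 (multiplicity 1), λ = -9 (multiplicity 1), λ = -6 (multiplicity 1), λ = -3 (multiplicity 1), λ = 0 (multiplicity 1)

image of 1: 0
image of x: -3x
image of x^2: -6x^2 - 12x
image of x^3: -9x^3 - 36x^2 - 36x
image of x^4: -12x^4 - 72x^3 - 144x^2 - 96x
image of x^5: -15x^5 - 120x^4 - 360x^3 - 480x^2 - 240x
image of x^6: -18x^6 - 180x^5 - 720x^4 - 1440x^3 - 1440x^2 - 576x
image of x^7: -21x^7 - 252x^6 - 1260x^5 - 3360x^4 - 5040x^3 - 4032x^2 - 1344x
image of x^8: -24x^8 - 336x^7 - 2016x^6 - 6720x^5 - 13440x^4 - 16128x^3 - 10752x^2 - 3072x
the matrix is upper triangular; its diagonal is (0, -3, -6, -9, -12, -15, -18, -21, -24)
for a triangular matrix the eigenvalues are the diagonal entries, with algebraic multiplicity their repetition count


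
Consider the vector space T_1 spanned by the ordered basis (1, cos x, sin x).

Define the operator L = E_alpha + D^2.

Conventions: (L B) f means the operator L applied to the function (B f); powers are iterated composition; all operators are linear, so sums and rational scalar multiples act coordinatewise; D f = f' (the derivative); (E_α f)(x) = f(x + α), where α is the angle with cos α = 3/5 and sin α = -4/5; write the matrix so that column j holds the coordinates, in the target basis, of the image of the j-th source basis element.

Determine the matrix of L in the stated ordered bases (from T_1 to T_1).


the matrix is [[1, 0, 0]; [0, -2/5, -4/5]; [0, 4/5, -2/5]] (rows listed top to bottom)

image of 1: 1
image of cos x: -(2/5)cos x + (4/5)sin x
image of sin x: -(4/5)cos x - (2/5)sin x
each image's coordinates form column j of the matrix


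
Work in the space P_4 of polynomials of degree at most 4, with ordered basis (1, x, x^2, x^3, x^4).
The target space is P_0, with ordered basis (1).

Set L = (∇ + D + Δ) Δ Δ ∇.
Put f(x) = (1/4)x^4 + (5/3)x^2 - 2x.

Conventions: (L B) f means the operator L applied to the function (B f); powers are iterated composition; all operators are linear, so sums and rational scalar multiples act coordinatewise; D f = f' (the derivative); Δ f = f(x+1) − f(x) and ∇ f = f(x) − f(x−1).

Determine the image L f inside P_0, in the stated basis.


∇ f = x^3 - (3/2)x^2 + (13/3)x - 47/12
Δ ∇ f = 3x^2 + 23/6
Δ Δ ∇ f = 6x + 3
∇ (Δ Δ ∇) f = 6
D (Δ Δ ∇) f = 6
Δ (Δ Δ ∇) f = 6
(∇ + D + Δ) (Δ Δ ∇) f = 18

the image equals g(x) = 18


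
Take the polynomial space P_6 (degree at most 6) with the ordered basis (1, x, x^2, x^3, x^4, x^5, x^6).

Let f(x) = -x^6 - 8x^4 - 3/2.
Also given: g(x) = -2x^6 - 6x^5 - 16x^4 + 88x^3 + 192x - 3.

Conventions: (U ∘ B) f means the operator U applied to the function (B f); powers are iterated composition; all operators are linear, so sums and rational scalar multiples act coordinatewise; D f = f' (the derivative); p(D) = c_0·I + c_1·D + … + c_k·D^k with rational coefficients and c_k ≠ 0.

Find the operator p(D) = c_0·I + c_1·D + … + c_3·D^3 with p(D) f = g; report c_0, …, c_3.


c_0 = 2, c_1 = 1, c_2 = 0, c_3 = -1

D^0 f = -x^6 - 8x^4 - 3/2
D^1 f = -6x^5 - 32x^3
D^2 f = -30x^4 - 96x^2
D^3 f = -120x^3 - 192x
matching coefficients of g against c_0 f + c_1 Df + … from the top degree down determines the c_i
solution: c_0 = 2, c_1 = 1, c_2 = 0, c_3 = -1


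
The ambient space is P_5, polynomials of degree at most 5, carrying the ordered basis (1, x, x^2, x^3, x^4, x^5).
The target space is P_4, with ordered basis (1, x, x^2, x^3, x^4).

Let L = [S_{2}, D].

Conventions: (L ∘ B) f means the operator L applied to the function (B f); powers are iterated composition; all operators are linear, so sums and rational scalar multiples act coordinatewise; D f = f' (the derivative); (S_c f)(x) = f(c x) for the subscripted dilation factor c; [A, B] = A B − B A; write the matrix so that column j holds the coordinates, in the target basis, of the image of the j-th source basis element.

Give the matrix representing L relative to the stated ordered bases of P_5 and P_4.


the matrix is [[0, -1, 0, 0, 0, 0]; [0, 0, -4, 0, 0, 0]; [0, 0, 0, -12, 0, 0]; [0, 0, 0, 0, -32, 0]; [0, 0, 0, 0, 0, -80]] (rows listed top to bottom)

image of 1: 0
image of x: -1
image of x^2: -4x
image of x^3: -12x^2
image of x^4: -32x^3
image of x^5: -80x^4
each image's coordinates form column j of the matrix


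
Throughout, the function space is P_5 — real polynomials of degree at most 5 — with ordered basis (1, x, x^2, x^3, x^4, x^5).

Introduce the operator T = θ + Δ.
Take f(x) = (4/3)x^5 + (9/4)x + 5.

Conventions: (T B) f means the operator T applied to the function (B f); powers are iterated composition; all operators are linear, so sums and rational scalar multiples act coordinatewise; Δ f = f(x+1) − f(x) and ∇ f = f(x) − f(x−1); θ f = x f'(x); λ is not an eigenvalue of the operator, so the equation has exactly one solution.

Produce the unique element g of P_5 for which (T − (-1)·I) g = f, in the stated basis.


write g with unknown coordinates in the stated basis and equate coefficients in (T − (-1)·I) g = f
solving from the highest basis element down gives g = (2/9)x^5 - (2/9)x^4 - (1/3)x^3 + (1/27)x^2 + (319/216)x + 275/72
check: T g = (10/9)x^5 + (2/9)x^4 + (1/3)x^3 - (1/27)x^2 + (167/216)x + 85/72
so T g − (-1)·g = (4/3)x^5 + (9/4)x + 5 = f ✓

the result is g(x) = (2/9)x^5 - (2/9)x^4 - (1/3)x^3 + (1/27)x^2 + (319/216)x + 275/72


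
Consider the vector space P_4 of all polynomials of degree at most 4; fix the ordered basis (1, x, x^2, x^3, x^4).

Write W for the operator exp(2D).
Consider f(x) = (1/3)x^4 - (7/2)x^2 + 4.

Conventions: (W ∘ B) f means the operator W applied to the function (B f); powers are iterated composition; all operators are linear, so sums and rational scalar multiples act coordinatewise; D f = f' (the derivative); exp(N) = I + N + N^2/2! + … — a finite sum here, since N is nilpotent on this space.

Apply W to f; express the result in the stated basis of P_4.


the image equals g(x) = (1/3)x^4 + (8/3)x^3 + (9/2)x^2 - (10/3)x - 14/3

order-1 term: (8/3)x^3 - 14x
order-2 term: 8x^2 - 14
order-3 term: (32/3)x
order-4 term: 16/3
the series for exp(2D) f terminates at order 4
exp(2D) f = (1/3)x^4 + (8/3)x^3 + (9/2)x^2 - (10/3)x - 14/3


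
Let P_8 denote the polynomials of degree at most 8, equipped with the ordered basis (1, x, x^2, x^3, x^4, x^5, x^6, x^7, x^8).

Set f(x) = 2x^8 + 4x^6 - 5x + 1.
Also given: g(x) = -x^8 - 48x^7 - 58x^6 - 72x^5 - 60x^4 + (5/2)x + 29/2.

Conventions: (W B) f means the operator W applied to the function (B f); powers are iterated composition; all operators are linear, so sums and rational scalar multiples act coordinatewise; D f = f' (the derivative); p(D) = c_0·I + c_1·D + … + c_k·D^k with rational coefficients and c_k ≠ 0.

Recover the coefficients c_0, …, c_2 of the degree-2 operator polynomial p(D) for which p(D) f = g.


c_0 = -1/2, c_1 = -3, c_2 = -1/2

D^0 f = 2x^8 + 4x^6 - 5x + 1
D^1 f = 16x^7 + 24x^5 - 5
D^2 f = 112x^6 + 120x^4
matching coefficients of g against c_0 f + c_1 Df + … from the top degree down determines the c_i
solution: c_0 = -1/2, c_1 = -3, c_2 = -1/2


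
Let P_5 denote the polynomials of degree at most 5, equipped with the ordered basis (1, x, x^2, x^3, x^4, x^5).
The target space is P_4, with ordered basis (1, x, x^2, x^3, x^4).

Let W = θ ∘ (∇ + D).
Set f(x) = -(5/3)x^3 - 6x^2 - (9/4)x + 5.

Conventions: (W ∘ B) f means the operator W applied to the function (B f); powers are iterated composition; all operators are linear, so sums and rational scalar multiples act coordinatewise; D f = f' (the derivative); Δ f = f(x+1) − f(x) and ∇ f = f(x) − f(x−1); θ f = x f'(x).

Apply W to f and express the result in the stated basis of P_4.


∇ f = -5x^2 - 7x + 25/12
D f = -5x^2 - 12x - 9/4
(∇ + D) f = -10x^2 - 19x - 1/6
θ (∇ + D) f = -20x^2 - 19x

g(x) = -20x^2 - 19x


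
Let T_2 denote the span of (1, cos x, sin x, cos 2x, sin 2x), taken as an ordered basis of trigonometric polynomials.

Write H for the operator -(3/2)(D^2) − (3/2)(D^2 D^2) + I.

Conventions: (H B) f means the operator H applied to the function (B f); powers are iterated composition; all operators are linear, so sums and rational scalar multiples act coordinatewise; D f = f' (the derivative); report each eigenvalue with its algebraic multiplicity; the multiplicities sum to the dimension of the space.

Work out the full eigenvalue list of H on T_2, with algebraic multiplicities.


λ = -17 (multiplicity 2), λ = 1 (multiplicity 3)

image of 1: 1
image of cos x: cos x
image of sin x: sin x
image of cos 2x: -17cos 2x
image of sin 2x: -17sin 2x
the matrix is diagonal; its diagonal is (1, 1, 1, -17, -17)
for a triangular matrix the eigenvalues are the diagonal entries, with algebraic multiplicity their repetition count


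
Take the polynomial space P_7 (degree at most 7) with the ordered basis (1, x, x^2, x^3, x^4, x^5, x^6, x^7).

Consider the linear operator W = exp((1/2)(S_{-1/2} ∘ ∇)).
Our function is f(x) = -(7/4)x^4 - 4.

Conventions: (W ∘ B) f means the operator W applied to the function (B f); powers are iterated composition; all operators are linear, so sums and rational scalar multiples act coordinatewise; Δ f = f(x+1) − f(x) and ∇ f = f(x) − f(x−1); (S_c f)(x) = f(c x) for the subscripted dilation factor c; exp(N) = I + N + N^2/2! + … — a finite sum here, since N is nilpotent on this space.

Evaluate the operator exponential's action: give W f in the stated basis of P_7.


order-1 term: (7/16)x^3 + (21/16)x^2 + (7/4)x + 7/8
order-2 term: (21/256)x^2 - (21/128)x + 7/32
order-3 term: -(7/512)x - 21/512
order-4 term: -7/4096
the series for exp((1/2)(S_{-1/2} ∘ ∇)) f terminates at order 4
exp((1/2)(S_{-1/2} ∘ ∇)) f = -(7/4)x^4 + (7/16)x^3 + (357/256)x^2 + (805/512)x - 12079/4096

the image equals g(x) = -(7/4)x^4 + (7/16)x^3 + (357/256)x^2 + (805/512)x - 12079/4096


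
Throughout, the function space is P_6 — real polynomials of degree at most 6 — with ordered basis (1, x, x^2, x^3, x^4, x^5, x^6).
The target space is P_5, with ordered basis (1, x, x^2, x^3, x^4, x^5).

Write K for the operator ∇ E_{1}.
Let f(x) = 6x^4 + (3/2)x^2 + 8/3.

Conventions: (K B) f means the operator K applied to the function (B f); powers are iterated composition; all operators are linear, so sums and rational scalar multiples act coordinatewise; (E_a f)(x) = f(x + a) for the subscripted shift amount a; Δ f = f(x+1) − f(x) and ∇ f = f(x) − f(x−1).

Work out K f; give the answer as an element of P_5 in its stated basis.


E_{1} f = 6x^4 + 24x^3 + (75/2)x^2 + 27x + 61/6
∇ E_{1} f = 24x^3 + 36x^2 + 27x + 15/2

the result is g(x) = 24x^3 + 36x^2 + 27x + 15/2


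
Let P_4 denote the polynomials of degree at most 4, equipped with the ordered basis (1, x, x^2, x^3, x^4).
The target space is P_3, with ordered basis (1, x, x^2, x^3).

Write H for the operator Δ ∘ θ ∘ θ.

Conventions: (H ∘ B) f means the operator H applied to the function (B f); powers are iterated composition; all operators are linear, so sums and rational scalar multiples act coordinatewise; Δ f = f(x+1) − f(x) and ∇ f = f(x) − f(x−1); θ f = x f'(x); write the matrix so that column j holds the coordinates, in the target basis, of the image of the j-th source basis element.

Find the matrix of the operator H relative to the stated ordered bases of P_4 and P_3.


the matrix is [[0, 1, 4, 9, 16]; [0, 0, 8, 27, 64]; [0, 0, 0, 27, 96]; [0, 0, 0, 0, 64]] (rows listed top to bottom)

image of 1: 0
image of x: 1
image of x^2: 8x + 4
image of x^3: 27x^2 + 27x + 9
image of x^4: 64x^3 + 96x^2 + 64x + 16
each image's coordinates form column j of the matrix


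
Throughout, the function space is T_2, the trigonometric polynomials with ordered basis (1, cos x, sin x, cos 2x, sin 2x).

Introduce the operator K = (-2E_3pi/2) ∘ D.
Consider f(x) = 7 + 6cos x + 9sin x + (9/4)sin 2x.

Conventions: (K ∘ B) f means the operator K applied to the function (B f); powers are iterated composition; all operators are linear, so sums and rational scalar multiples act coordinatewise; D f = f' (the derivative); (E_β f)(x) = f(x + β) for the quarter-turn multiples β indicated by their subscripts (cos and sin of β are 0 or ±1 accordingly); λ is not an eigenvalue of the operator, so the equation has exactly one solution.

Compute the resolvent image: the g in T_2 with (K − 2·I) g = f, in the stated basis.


the image equals g(x) = -7/2 - (3/2)cos x - (9/4)sin x - (9/20)cos 2x - (9/40)sin 2x

write g with unknown coordinates in the stated basis and equate coefficients in (K − 2·I) g = f
solving from the highest basis element down gives g = -7/2 - (3/2)cos x - (9/4)sin x - (9/20)cos 2x - (9/40)sin 2x
check: K g = 3cos x + (9/2)sin x - (9/10)cos 2x + (9/5)sin 2x
so K g − 2·g = 7 + 6cos x + 9sin x + (9/4)sin 2x = f ✓


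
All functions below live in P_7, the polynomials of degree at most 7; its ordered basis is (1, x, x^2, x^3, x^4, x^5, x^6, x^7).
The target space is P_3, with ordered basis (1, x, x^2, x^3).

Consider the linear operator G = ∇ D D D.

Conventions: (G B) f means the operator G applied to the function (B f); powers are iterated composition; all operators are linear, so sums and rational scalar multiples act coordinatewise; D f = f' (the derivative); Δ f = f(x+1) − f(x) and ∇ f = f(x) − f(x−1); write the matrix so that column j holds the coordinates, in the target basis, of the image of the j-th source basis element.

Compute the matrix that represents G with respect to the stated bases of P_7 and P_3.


image of 1: 0
image of x: 0
image of x^2: 0
image of x^3: 0
image of x^4: 24
image of x^5: 120x - 60
image of x^6: 360x^2 - 360x + 120
image of x^7: 840x^3 - 1260x^2 + 840x - 210
each image's coordinates form column j of the matrix

the matrix is [[0, 0, 0, 0, 24, -60, 120, -210]; [0, 0, 0, 0, 0, 120, -360, 840]; [0, 0, 0, 0, 0, 0, 360, -1260]; [0, 0, 0, 0, 0, 0, 0, 840]] (rows listed top to bottom)


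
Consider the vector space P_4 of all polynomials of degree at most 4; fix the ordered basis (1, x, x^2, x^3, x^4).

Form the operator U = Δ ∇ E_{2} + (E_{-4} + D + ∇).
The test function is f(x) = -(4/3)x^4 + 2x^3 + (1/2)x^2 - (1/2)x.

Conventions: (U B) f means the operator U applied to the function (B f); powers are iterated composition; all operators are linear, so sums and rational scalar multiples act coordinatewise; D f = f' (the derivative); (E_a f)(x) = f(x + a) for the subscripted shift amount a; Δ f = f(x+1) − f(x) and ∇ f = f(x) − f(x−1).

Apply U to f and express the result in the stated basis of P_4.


the result is g(x) = -(4/3)x^4 + (38/3)x^3 - (295/2)x^2 + (743/2)x - 2995/6

E_{2} f = -(4/3)x^4 - (26/3)x^3 - (39/2)x^2 - (103/6)x - 13/3
∇ E_{2} f = -(16/3)x^3 - 18x^2 - (55/3)x - 5
Δ ∇ E_{2} f = -16x^2 - 52x - 125/3
E_{-4} f = -(4/3)x^4 + (70/3)x^3 - (303/2)x^2 + (2597/6)x - 1378/3
D f = -(16/3)x^3 + 6x^2 + x - 1/2
∇ f = -(16/3)x^3 + 14x^2 - (31/3)x + 7/3
(E_{-4} + D + ∇) f = -(4/3)x^4 + (38/3)x^3 - (263/2)x^2 + (847/2)x - 915/2
(Δ ∇ E_{2} + (E_{-4} + D + ∇)) f = -(4/3)x^4 + (38/3)x^3 - (295/2)x^2 + (743/2)x - 2995/6


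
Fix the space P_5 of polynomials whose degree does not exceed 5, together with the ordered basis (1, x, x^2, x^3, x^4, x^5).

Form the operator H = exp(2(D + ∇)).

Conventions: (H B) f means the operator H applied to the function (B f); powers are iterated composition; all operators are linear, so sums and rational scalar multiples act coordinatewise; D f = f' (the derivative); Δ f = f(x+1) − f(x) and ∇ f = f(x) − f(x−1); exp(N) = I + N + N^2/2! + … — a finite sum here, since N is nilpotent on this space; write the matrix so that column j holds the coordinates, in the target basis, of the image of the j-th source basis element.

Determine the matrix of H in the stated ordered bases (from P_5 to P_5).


image of 1: 1
image of x: x + 4
image of x^2: x^2 + 8x + 14
image of x^3: x^3 + 12x^2 + 42x + 42
image of x^4: x^4 + 16x^3 + 84x^2 + 168x + 106
image of x^5: x^5 + 20x^4 + 140x^3 + 420x^2 + 530x + 226
each image's coordinates form column j of the matrix

the matrix is [[1, 4, 14, 42, 106, 226]; [0, 1, 8, 42, 168, 530]; [0, 0, 1, 12, 84, 420]; [0, 0, 0, 1, 16, 140]; [0, 0, 0, 0, 1, 20]; [0, 0, 0, 0, 0, 1]] (rows listed top to bottom)


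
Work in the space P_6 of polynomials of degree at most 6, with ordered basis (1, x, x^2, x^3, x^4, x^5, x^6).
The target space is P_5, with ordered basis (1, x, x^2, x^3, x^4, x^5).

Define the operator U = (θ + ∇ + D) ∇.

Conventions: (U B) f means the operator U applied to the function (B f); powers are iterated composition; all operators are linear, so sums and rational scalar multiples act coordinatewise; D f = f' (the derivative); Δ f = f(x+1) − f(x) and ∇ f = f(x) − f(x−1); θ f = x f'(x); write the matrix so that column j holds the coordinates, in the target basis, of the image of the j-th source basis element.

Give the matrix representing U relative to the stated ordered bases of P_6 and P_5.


the matrix is [[0, 0, 4, -9, 18, -35, 68]; [0, 0, 2, 9, -32, 85, -204]; [0, 0, 0, 6, 12, -70, 240]; [0, 0, 0, 0, 12, 10, -120]; [0, 0, 0, 0, 0, 20, 0]; [0, 0, 0, 0, 0, 0, 30]] (rows listed top to bottom)

image of 1: 0
image of x: 0
image of x^2: 2x + 4
image of x^3: 6x^2 + 9x - 9
image of x^4: 12x^3 + 12x^2 - 32x + 18
image of x^5: 20x^4 + 10x^3 - 70x^2 + 85x - 35
image of x^6: 30x^5 - 120x^3 + 240x^2 - 204x + 68
each image's coordinates form column j of the matrix


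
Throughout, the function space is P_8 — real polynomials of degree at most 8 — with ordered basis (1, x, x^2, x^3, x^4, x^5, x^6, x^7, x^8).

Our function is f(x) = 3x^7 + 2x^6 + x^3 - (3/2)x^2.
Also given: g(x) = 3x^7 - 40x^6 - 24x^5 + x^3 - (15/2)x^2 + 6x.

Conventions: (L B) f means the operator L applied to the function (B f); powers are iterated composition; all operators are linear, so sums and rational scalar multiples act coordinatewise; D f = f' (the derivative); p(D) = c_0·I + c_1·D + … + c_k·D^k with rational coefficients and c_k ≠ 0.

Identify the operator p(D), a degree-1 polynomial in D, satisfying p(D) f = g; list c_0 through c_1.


D^0 f = 3x^7 + 2x^6 + x^3 - (3/2)x^2
D^1 f = 21x^6 + 12x^5 + 3x^2 - 3x
matching coefficients of g against c_0 f + c_1 Df + … from the top degree down determines the c_i
solution: c_0 = 1, c_1 = -2

p(D) = I − 2·D, i.e. c_0 = 1, c_1 = -2


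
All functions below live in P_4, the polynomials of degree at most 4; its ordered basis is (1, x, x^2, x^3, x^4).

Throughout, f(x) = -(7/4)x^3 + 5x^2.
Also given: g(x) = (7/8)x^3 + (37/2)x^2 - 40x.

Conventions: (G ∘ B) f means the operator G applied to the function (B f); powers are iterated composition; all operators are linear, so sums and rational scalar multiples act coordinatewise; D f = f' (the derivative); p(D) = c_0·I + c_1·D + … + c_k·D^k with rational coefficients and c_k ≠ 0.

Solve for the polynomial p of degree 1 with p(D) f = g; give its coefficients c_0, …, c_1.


c_0 = -1/2, c_1 = -4

D^0 f = -(7/4)x^3 + 5x^2
D^1 f = -(21/4)x^2 + 10x
matching coefficients of g against c_0 f + c_1 Df + … from the top degree down determines the c_i
solution: c_0 = -1/2, c_1 = -4


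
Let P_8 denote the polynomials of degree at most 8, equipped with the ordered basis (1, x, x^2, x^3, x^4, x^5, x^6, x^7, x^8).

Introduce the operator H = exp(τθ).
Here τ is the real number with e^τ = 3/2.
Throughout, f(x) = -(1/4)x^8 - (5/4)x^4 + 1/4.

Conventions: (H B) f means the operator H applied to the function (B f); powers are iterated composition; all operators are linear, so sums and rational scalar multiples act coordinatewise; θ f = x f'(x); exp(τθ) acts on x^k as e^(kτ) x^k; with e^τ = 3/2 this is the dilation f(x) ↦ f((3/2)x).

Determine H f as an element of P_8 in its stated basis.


exp(τθ) x^k = e^(kτ) x^k; with e^τ = 3/2 this sends x^k to (3/2)^k x^k
x^4 ↦ 81/16 x^4
x^8 ↦ 6561/256 x^8
applying this coordinatewise to f: exp(τθ) f = -(6561/1024)x^8 - (405/64)x^4 + 1/4

g(x) = -(6561/1024)x^8 - (405/64)x^4 + 1/4


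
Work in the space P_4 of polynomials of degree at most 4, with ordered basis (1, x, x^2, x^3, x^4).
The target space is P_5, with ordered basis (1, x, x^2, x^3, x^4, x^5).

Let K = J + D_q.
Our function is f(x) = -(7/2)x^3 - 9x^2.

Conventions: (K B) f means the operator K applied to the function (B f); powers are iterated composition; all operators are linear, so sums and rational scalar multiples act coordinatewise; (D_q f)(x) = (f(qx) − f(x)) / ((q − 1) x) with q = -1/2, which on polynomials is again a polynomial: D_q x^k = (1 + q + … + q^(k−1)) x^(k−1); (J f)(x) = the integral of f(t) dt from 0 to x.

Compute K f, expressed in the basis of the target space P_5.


the result is g(x) = -(7/8)x^4 - 3x^3 - (21/8)x^2 - (9/2)x

J f = -(7/8)x^4 - 3x^3
D_q f = -(21/8)x^2 - (9/2)x
(J + D_q) f = -(7/8)x^4 - 3x^3 - (21/8)x^2 - (9/2)x


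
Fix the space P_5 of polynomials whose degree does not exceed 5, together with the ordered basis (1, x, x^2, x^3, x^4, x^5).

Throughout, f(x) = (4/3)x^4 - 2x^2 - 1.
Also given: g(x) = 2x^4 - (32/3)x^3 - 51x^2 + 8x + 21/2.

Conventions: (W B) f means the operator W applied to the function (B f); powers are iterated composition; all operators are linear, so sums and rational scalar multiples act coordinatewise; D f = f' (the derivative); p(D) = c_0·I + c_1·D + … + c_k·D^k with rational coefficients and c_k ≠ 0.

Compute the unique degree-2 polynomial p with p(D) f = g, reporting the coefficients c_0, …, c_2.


p(D) = (3/2)·I − 2·D − 3·D^2, i.e. c_0 = 3/2, c_1 = -2, c_2 = -3

D^0 f = (4/3)x^4 - 2x^2 - 1
D^1 f = (16/3)x^3 - 4x
D^2 f = 16x^2 - 4
matching coefficients of g against c_0 f + c_1 Df + … from the top degree down determines the c_i
solution: c_0 = 3/2, c_1 = -2, c_2 = -3


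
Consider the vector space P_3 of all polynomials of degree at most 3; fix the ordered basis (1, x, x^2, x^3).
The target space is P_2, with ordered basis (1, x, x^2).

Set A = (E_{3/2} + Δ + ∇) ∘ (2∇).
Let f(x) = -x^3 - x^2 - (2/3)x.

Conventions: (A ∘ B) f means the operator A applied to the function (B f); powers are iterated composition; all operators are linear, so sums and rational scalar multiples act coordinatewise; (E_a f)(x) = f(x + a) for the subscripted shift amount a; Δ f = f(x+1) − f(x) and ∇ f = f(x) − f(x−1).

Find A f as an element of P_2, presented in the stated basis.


the result is g(x) = -6x^2 - 40x - 47/6

∇ f = -3x^2 + x - 2/3
(2∇) f = -6x^2 + 2x - 4/3
E_{3/2} (2∇) f = -6x^2 - 16x - 71/6
Δ (2∇) f = -12x - 4
∇ (2∇) f = -12x + 8
(E_{3/2} + Δ + ∇) (2∇) f = -6x^2 - 40x - 47/6


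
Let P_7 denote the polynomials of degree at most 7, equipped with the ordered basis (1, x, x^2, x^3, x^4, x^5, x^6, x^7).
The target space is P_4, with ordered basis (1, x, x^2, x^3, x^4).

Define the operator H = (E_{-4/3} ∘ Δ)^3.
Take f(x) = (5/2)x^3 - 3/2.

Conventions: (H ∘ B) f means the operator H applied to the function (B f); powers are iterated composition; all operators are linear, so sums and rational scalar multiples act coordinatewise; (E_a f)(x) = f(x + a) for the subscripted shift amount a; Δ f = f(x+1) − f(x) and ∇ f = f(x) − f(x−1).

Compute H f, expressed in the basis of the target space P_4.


Δ f = (15/2)x^2 + (15/2)x + 5/2
E_{-4/3} Δ f = (15/2)x^2 - (25/2)x + 35/6
Δ (E_{-4/3} ∘ Δ) f = 15x - 5
E_{-4/3} Δ (E_{-4/3} ∘ Δ) f = 15x - 25
Δ (E_{-4/3} ∘ Δ) (E_{-4/3} ∘ Δ) f = 15
E_{-4/3} Δ (E_{-4/3} ∘ Δ) (E_{-4/3} ∘ Δ) f = 15

the image equals g(x) = 15


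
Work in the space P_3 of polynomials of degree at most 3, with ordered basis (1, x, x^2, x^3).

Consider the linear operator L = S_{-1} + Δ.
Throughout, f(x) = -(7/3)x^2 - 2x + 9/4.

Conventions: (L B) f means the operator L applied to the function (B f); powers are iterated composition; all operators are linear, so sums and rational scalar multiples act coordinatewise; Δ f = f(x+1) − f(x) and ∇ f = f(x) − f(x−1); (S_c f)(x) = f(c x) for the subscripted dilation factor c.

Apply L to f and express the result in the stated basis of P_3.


S_{-1} f = -(7/3)x^2 + 2x + 9/4
Δ f = -(14/3)x - 13/3
(S_{-1} + Δ) f = -(7/3)x^2 - (8/3)x - 25/12

the result is g(x) = -(7/3)x^2 - (8/3)x - 25/12


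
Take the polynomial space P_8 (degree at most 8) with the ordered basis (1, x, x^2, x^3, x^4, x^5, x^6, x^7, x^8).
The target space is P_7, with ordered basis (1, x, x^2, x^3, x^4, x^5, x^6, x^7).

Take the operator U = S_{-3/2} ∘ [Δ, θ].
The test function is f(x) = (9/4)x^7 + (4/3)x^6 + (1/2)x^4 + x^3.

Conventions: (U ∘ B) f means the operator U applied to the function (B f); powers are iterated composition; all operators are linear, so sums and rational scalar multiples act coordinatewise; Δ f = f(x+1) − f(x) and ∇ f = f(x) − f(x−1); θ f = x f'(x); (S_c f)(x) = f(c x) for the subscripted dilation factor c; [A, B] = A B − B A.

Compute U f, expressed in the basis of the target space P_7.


θ f = (63/4)x^7 + 8x^6 + 2x^4 + 3x^3
Δ θ f = (441/4)x^6 + (1515/4)x^5 + (2685/4)x^4 + (2877/4)x^3 + (1887/4)x^2 + (701/4)x + 115/4
Δ f = (63/4)x^6 + (221/4)x^5 + (395/4)x^4 + (1289/12)x^3 + (293/4)x^2 + (115/4)x + 61/12
θ Δ f = (189/2)x^6 + (1105/4)x^5 + 395x^4 + (1289/4)x^3 + (293/2)x^2 + (115/4)x
[Δ, θ] f = (63/4)x^6 + (205/2)x^5 + (1105/4)x^4 + 397x^3 + (1301/4)x^2 + (293/2)x + 115/4
S_{-3/2} [Δ, θ] f = (45927/256)x^6 - (49815/64)x^5 + (89505/64)x^4 - (10719/8)x^3 + (11709/16)x^2 - (879/4)x + 115/4

the result is g(x) = (45927/256)x^6 - (49815/64)x^5 + (89505/64)x^4 - (10719/8)x^3 + (11709/16)x^2 - (879/4)x + 115/4


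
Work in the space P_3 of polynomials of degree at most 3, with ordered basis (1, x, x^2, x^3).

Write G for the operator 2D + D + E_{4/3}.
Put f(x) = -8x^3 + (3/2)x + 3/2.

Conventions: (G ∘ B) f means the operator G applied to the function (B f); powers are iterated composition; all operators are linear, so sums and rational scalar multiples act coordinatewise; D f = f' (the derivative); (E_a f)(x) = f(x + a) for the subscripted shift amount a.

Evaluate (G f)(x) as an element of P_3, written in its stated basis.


D f = -24x^2 + 3/2
(2D) f = -48x^2 + 3
D f = -24x^2 + 3/2
E_{4/3} f = -8x^3 - 32x^2 - (247/6)x - 835/54
(2D + D + E_{4/3}) f = -8x^3 - 104x^2 - (247/6)x - 296/27

the result is g(x) = -8x^3 - 104x^2 - (247/6)x - 296/27


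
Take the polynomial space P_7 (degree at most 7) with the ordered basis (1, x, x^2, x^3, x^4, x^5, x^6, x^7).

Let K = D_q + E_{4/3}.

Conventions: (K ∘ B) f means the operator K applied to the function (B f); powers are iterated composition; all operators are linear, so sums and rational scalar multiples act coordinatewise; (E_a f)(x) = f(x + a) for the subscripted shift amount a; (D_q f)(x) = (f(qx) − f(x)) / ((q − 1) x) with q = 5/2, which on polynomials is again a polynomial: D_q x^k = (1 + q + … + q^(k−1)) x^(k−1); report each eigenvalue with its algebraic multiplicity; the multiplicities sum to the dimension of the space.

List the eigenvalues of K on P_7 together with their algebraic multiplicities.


λ = 1 (multiplicity 8)

image of 1: 1
image of x: x + 7/3
image of x^2: x^2 + (37/6)x + 16/9
image of x^3: x^3 + (55/4)x^2 + (16/3)x + 64/27
image of x^4: x^4 + (737/24)x^3 + (32/3)x^2 + (256/27)x + 256/81
image of x^5: x^5 + (3413/48)x^4 + (160/9)x^3 + (640/27)x^2 + (1280/81)x + 1024/243
image of x^6: x^6 + (5443/32)x^5 + (80/3)x^4 + (1280/27)x^3 + (1280/27)x^2 + (2048/81)x + 4096/729
image of x^7: x^7 + (79789/192)x^6 + (112/3)x^5 + (2240/27)x^4 + (8960/81)x^3 + (7168/81)x^2 + (28672/729)x + 16384/2187
the matrix is upper triangular; its diagonal is (1, 1, 1, 1, 1, 1, 1, 1)
for a triangular matrix the eigenvalues are the diagonal entries, with algebraic multiplicity their repetition count


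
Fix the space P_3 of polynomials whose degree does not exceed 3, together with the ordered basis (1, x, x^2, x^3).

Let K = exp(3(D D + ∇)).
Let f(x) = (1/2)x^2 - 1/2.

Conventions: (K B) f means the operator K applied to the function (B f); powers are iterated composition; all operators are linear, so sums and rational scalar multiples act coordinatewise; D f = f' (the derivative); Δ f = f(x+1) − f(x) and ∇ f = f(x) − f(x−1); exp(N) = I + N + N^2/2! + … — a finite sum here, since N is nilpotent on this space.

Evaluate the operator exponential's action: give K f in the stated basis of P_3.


order-1 term: 3x + 3/2
order-2 term: 9/2
the series for exp(3(D D + ∇)) f terminates at order 2
exp(3(D D + ∇)) f = (1/2)x^2 + 3x + 11/2

g(x) = (1/2)x^2 + 3x + 11/2


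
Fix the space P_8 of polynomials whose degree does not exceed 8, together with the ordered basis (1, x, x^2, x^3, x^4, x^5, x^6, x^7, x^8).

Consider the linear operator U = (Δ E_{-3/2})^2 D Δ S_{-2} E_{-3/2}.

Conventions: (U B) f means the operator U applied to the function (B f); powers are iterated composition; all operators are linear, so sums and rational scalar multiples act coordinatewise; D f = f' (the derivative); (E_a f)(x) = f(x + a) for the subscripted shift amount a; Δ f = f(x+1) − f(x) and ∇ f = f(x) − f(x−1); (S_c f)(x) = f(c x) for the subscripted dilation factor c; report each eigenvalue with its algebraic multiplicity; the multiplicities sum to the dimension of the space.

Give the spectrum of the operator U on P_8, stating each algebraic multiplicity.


image of 1: 0
image of x: 0
image of x^2: 0
image of x^3: 0
image of x^4: 384
image of x^5: -3840x + 2880
image of x^6: 23040x^2 - 34560x + 18720
image of x^7: -107520x^3 + 241920x^2 - 262080x + 105840
image of x^8: 430080x^4 - 1290240x^3 + 2096640x^2 - 1693440x + 568848
the matrix is upper triangular; its diagonal is (0, 0, 0, 0, 0, 0, 0, 0, 0)
for a triangular matrix the eigenvalues are the diagonal entries, with algebraic multiplicity their repetition count

λ = 0 (multiplicity 9)


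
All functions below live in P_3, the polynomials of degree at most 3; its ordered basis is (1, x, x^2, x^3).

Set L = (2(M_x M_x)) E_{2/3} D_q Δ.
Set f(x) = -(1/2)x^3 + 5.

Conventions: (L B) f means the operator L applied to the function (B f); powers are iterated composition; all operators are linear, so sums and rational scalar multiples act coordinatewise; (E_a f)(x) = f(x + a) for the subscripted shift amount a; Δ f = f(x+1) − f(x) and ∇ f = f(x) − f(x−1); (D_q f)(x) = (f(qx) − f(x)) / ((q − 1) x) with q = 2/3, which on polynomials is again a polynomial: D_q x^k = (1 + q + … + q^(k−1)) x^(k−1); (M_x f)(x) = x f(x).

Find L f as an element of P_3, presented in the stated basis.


Δ f = -(3/2)x^2 - (3/2)x - 1/2
D_q Δ f = -(5/2)x - 3/2
E_{2/3} D_q Δ f = -(5/2)x - 19/6
M_x (E_{2/3} D_q Δ) f = -(5/2)x^2 - (19/6)x
M_x M_x (E_{2/3} D_q Δ) f = -(5/2)x^3 - (19/6)x^2
(2(M_x M_x)) (E_{2/3} D_q Δ) f = -5x^3 - (19/3)x^2

the image equals g(x) = -5x^3 - (19/3)x^2


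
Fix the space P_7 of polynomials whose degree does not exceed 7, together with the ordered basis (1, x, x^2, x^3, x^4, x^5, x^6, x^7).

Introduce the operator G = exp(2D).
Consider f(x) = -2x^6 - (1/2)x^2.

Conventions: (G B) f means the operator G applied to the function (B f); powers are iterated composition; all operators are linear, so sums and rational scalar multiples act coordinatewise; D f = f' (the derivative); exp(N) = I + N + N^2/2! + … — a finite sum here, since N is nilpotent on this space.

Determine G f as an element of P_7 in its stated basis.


the image equals g(x) = -2x^6 - 24x^5 - 120x^4 - 320x^3 - (961/2)x^2 - 386x - 130

order-1 term: -24x^5 - 2x
order-2 term: -120x^4 - 2
order-3 term: -320x^3
order-4 term: -480x^2
order-5 term: -384x
order-6 term: -128
the series for exp(2D) f terminates at order 6
exp(2D) f = -2x^6 - 24x^5 - 120x^4 - 320x^3 - (961/2)x^2 - 386x - 130


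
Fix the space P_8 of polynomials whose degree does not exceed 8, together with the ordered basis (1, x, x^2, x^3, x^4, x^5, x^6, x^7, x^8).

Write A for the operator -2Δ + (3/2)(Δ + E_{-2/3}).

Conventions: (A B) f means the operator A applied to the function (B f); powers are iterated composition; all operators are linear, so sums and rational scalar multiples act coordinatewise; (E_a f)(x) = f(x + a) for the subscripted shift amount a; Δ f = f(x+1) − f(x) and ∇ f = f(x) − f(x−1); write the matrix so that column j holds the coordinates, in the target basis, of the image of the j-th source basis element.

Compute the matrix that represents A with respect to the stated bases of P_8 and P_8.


image of 1: 3/2
image of x: (3/2)x - 3/2
image of x^2: (3/2)x^2 - 3x + 1/6
image of x^3: (3/2)x^3 - (9/2)x^2 + (1/2)x - 17/18
image of x^4: (3/2)x^4 - 6x^3 + x^2 - (34/9)x - 11/54
image of x^5: (3/2)x^5 - (15/2)x^4 + (5/3)x^3 - (85/9)x^2 - (55/54)x - 113/162
image of x^6: (3/2)x^6 - 9x^5 + (5/2)x^4 - (170/9)x^3 - (55/18)x^2 - (113/27)x - 179/486
image of x^7: (3/2)x^7 - (21/2)x^6 + (7/2)x^5 - (595/18)x^4 - (385/54)x^3 - (791/54)x^2 - (1253/486)x - 857/1458
image of x^8: (3/2)x^8 - 12x^7 + (14/3)x^6 - (476/9)x^5 - (385/27)x^4 - (3164/81)x^3 - (2506/243)x^2 - (3428/729)x - 1931/4374
each image's coordinates form column j of the matrix

the matrix is [[3/2, -3/2, 1/6, -17/18, -11/54, -113/162, -179/486, -857/1458, -1931/4374]; [0, 3/2, -3, 1/2, -34/9, -55/54, -113/27, -1253/486, -3428/729]; [0, 0, 3/2, -9/2, 1, -85/9, -55/18, -791/54, -2506/243]; [0, 0, 0, 3/2, -6, 5/3, -170/9, -385/54, -3164/81]; [0, 0, 0, 0, 3/2, -15/2, 5/2, -595/18, -385/27]; [0, 0, 0, 0, 0, 3/2, -9, 7/2, -476/9]; [0, 0, 0, 0, 0, 0, 3/2, -21/2, 14/3]; [0, 0, 0, 0, 0, 0, 0, 3/2, -12]; [0, 0, 0, 0, 0, 0, 0, 0, 3/2]] (rows listed top to bottom)


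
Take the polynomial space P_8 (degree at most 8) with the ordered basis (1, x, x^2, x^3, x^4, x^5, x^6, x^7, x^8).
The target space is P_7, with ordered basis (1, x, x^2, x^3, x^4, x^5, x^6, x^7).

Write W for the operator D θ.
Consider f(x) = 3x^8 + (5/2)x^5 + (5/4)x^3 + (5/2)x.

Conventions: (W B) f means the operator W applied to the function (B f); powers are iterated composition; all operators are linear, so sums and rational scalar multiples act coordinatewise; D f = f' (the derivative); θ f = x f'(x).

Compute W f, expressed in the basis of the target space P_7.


g(x) = 192x^7 + (125/2)x^4 + (45/4)x^2 + 5/2

θ f = 24x^8 + (25/2)x^5 + (15/4)x^3 + (5/2)x
D θ f = 192x^7 + (125/2)x^4 + (45/4)x^2 + 5/2


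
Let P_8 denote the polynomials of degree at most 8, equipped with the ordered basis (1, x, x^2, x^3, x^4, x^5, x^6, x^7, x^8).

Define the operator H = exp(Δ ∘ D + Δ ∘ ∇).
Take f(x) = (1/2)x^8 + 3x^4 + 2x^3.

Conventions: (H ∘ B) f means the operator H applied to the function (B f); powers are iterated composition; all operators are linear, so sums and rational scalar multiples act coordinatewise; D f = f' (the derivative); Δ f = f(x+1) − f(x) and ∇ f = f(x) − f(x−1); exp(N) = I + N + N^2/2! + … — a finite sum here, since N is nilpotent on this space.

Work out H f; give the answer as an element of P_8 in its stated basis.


order-1 term: 56x^6 + 84x^5 + 210x^4 + 140x^3 + 184x^2 + 88x + 29
order-2 term: 1680x^4 + 3360x^3 + 6300x^2 + 4200x + 1642
order-3 term: 13440x^2 + 20160x + 15120
order-4 term: 13440
the series for exp(Δ ∘ D + Δ ∘ ∇) f terminates at order 4
exp(Δ ∘ D + Δ ∘ ∇) f = (1/2)x^8 + 56x^6 + 84x^5 + 1893x^4 + 3502x^3 + 19924x^2 + 24448x + 30231

the image equals g(x) = (1/2)x^8 + 56x^6 + 84x^5 + 1893x^4 + 3502x^3 + 19924x^2 + 24448x + 30231


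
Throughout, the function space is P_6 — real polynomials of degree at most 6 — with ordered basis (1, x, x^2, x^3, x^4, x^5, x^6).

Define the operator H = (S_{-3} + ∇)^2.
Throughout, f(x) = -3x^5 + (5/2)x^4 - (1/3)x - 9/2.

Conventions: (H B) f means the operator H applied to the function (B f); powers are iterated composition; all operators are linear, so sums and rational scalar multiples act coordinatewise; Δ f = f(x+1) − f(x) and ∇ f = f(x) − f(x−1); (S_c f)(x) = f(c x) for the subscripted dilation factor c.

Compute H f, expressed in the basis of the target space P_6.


S_{-3} f = 729x^5 + (405/2)x^4 + x - 9/2
∇ f = -15x^4 + 40x^3 - 45x^2 + 25x - 35/6
(S_{-3} + ∇) f = 729x^5 + (375/2)x^4 + 40x^3 - 45x^2 + 26x - 31/3
S_{-3} (S_{-3} + ∇) f = -177147x^5 + (30375/2)x^4 - 1080x^3 - 405x^2 - 78x - 31/3
∇ (S_{-3} + ∇) f = 3645x^4 - 6540x^3 + 6285x^2 - 3105x + 1305/2
(S_{-3} + ∇) (S_{-3} + ∇) f = -177147x^5 + (37665/2)x^4 - 7620x^3 + 5880x^2 - 3183x + 3853/6

the image equals g(x) = -177147x^5 + (37665/2)x^4 - 7620x^3 + 5880x^2 - 3183x + 3853/6


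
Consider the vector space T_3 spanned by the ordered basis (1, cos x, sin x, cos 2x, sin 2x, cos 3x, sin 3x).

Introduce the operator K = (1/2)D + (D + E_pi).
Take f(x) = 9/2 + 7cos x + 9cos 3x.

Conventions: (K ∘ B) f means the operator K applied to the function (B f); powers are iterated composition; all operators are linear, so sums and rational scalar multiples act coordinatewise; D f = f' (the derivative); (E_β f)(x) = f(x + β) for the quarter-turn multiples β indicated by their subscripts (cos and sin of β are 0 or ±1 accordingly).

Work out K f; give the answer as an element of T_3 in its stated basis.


the result is g(x) = 9/2 - 7cos x - (21/2)sin x - 9cos 3x - (81/2)sin 3x

D f = -7sin x - 27sin 3x
((1/2)D) f = -(7/2)sin x - (27/2)sin 3x
D f = -7sin x - 27sin 3x
E_pi f = 9/2 - 7cos x - 9cos 3x
(D + E_pi) f = 9/2 - 7cos x - 7sin x - 9cos 3x - 27sin 3x
((1/2)D + (D + E_pi)) f = 9/2 - 7cos x - (21/2)sin x - 9cos 3x - (81/2)sin 3x


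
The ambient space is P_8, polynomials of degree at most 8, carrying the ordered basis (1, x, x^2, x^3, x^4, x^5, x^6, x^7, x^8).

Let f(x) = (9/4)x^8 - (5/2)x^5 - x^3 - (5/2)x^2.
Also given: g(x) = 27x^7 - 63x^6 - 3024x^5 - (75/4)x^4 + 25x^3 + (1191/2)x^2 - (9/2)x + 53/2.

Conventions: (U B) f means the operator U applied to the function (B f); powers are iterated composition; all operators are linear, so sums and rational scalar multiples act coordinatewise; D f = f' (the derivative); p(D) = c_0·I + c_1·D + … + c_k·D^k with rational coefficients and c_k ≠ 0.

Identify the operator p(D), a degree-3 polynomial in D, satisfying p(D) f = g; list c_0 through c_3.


D^0 f = (9/4)x^8 - (5/2)x^5 - x^3 - (5/2)x^2
D^1 f = 18x^7 - (25/2)x^4 - 3x^2 - 5x
D^2 f = 126x^6 - 50x^3 - 6x - 5
D^3 f = 756x^5 - 150x^2 - 6
matching coefficients of g against c_0 f + c_1 Df + … from the top degree down determines the c_i
solution: c_0 = 0, c_1 = 3/2, c_2 = -1/2, c_3 = -4

c_0 = 0, c_1 = 3/2, c_2 = -1/2, c_3 = -4


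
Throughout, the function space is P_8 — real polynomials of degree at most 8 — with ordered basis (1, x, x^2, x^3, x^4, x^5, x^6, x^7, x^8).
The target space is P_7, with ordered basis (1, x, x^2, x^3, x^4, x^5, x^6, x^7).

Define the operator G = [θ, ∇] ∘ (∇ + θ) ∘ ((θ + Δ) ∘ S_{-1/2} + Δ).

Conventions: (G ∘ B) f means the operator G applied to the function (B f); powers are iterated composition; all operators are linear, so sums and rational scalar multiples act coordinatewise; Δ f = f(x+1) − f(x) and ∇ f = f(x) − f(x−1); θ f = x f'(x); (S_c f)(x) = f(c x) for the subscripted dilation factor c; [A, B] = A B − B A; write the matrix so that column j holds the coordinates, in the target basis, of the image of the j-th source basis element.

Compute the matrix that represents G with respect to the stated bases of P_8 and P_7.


image of 1: 0
image of x: 1/2
image of x^2: -2x - 3/2
image of x^3: (27/8)x^2 - 15x + 21/8
image of x^4: -4x^3 - (117/4)x^2 + (45/2)x + 11/2
image of x^5: (125/32)x^4 - 90x^3 + (1545/16)x^2 + (205/8)x - 1645/32
image of x^6: -(27/8)x^5 - (4425/32)x^4 + (1815/8)x^3 - (45/8)x^2 - (3495/16)x + 2115/16
image of x^7: (343/128)x^6 - (4221/16)x^5 + (69615/128)x^4 - (4445/32)x^3 - (99225/128)x^2 + (64869/64)x - 51639/128
image of x^8: -2x^7 - (12201/32)x^6 + (15771/16)x^5 - (8855/16)x^4 - (26005/16)x^3 + (57435/16)x^2 - (47033/16)x + 14687/16
each image's coordinates form column j of the matrix

the matrix is [[0, 1/2, -3/2, 21/8, 11/2, -1645/32, 2115/16, -51639/128, 14687/16]; [0, 0, -2, -15, 45/2, 205/8, -3495/16, 64869/64, -47033/16]; [0, 0, 0, 27/8, -117/4, 1545/16, -45/8, -99225/128, 57435/16]; [0, 0, 0, 0, -4, -90, 1815/8, -4445/32, -26005/16]; [0, 0, 0, 0, 0, 125/32, -4425/32, 69615/128, -8855/16]; [0, 0, 0, 0, 0, 0, -27/8, -4221/16, 15771/16]; [0, 0, 0, 0, 0, 0, 0, 343/128, -12201/32]; [0, 0, 0, 0, 0, 0, 0, 0, -2]] (rows listed top to bottom)
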